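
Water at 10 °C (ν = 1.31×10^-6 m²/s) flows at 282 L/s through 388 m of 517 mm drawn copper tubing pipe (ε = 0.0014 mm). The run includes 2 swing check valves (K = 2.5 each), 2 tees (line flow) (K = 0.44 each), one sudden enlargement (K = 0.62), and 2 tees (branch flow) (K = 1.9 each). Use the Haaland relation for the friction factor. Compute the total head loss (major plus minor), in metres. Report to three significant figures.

V = 4Q/(πD²) = 1.343 m/s; V²/2g = 0.09197 m
Re = 5.30×10^5, ε/D = 2.71×10^-6 → f = 0.01296 (Haaland)
Major: h_f = f(L/D)·V²/2g = 0.01296·750.5·0.09197 = 0.8944 m
Minor: ΣK = 10.3; h_m = ΣK·V²/2g = 0.9473 m
Total H_L = 0.8944 + 0.9473 = 1.842 m

H_L ≈ 1.84 m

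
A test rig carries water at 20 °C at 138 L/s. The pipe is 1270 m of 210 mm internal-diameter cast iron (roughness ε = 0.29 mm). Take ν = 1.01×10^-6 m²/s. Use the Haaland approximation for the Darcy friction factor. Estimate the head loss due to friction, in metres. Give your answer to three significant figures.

V = 4Q/(πD²) = 4·0.138/(π·0.210²) = 3.984 m/s
Re = VD/ν = 3.984·0.210/1.01×10^-6 = 8.28×10^5 → turbulent
ε/D = 0.29/210 = 0.00138
Haaland: f = 0.02157
h_f = f(L/D)V²/(2g) = 0.02157·(1270/0.210)·3.984²/(2·9.81) = 105.6 m

h_f ≈ 106 m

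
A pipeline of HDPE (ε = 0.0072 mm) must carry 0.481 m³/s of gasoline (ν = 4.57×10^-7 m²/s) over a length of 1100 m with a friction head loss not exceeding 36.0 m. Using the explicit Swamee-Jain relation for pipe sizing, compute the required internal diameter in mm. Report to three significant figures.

Swamee-Jain (Type III): D = 0.66·[ε^1.25·(LQ²/(gh_f))^4.75 + ν·Q^9.4·(L/(gh_f))^5.2]^0.04
LQ²/(gh_f) = 0.7206; L/(gh_f) = 3.115
Term 1 = ε^1.25·(…)^4.75 = 7.87×10^-8; Term 2 = ν·Q^9.4·(…)^5.2 = 1.73×10^-7
D = 0.66·(7.87×10^-8 + 1.73×10^-7)^0.04 = 0.3594 m = 359 mm
Check: V = 4.74 m/s, Re = 3.73×10^6, f = 0.01039, h_f = 36.4 m ≈ 36.0 m ✓

D ≈ 359 mm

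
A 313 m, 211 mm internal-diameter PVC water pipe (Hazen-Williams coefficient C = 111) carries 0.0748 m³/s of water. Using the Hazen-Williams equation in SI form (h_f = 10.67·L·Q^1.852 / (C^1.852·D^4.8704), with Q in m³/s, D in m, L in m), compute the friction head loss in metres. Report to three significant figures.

h_f = 10.67·313·0.0748^1.852 / (111^1.852·0.211^4.8704) = 8.735 m

h_f ≈ 8.73 m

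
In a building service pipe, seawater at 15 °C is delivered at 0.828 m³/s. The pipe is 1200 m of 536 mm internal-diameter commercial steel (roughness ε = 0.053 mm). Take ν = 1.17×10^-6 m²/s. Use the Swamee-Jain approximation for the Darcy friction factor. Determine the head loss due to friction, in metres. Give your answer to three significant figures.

h_f ≈ 20.0 m

V = 4Q/(πD²) = 4·0.828/(π·0.536²) = 3.670 m/s
Re = VD/ν = 3.670·0.536/1.17×10^-6 = 1.68×10^6 → turbulent
ε/D = 0.053/536 = 9.89×10^-5
Swamee-Jain: f = 0.01299
h_f = f(L/D)V²/(2g) = 0.01299·(1200/0.536)·3.670²/(2·9.81) = 19.96 m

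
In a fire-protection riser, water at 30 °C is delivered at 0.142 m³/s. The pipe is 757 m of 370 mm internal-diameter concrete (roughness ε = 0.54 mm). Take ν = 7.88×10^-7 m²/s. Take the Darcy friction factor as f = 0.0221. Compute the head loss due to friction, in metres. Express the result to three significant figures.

V = 4Q/(πD²) = 4·0.142/(π·0.370²) = 1.321 m/s
h_f = f(L/D)V²/(2g) = 0.02210·(757/0.370)·1.321²/(2·9.81) = 4.020 m

h_f ≈ 4.02 m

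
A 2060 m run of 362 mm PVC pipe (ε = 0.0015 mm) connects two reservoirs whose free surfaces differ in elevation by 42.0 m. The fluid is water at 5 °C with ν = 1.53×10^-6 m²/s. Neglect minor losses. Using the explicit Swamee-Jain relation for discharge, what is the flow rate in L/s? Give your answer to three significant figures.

Swamee-Jain (Type II): Q = -0.965·√(gD⁵h_f/L)·ln[ε/(3.7D) + √(3.17ν²L/(gD³h_f))]
√(gD⁵h_f/L) = √(9.81·0.362⁵·42.0/2060) = 0.03526
ε/(3.7D) = 1.12×10^-6; √(3.17ν²L/(gD³h_f)) = 2.80×10^-5
Q = -0.965·0.03526·ln(2.909×10^-5) = 0.3554 m³/s
Check: V = 3.45 m/s, Re = 8.17×10^5, f = 0.01210, h_f = 41.9 m ≈ 42.0 m ✓

Q ≈ 355 L/s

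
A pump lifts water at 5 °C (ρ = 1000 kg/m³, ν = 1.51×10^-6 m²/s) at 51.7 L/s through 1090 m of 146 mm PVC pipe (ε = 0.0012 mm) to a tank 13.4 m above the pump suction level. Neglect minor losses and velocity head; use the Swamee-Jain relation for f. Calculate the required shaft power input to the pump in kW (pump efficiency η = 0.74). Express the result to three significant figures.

P_shaft ≈ 45.2 kW

V = 4Q/(πD²) = 3.088 m/s; Re = 2.99×10^5; ε/D = 8.22×10^-6; f = 0.01448
h_f = f(L/D)V²/2g = 52.56 m
Total head H = z + h_f = 13.4 + 52.56 = 65.96 m
P_hyd = ρgQH = 1000·9.81·0.0517·65.96 = 33.45 kW
P_shaft = P_hyd/η = 33.45/0.74 = 45.21 kW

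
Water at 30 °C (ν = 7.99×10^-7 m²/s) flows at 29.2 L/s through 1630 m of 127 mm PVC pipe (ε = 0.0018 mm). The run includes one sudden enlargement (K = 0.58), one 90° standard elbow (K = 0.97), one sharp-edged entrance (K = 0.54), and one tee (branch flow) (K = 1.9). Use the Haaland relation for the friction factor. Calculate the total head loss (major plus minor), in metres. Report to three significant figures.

V = 4Q/(πD²) = 2.305 m/s; V²/2g = 0.2708 m
Re = 3.66×10^5, ε/D = 1.42×10^-5 → f = 0.01395 (Haaland)
Major: h_f = f(L/D)·V²/2g = 0.01395·12835·0.2708 = 48.50 m
Minor: ΣK = 3.99; h_m = ΣK·V²/2g = 1.081 m
Total H_L = 48.50 + 1.081 = 49.58 m

H_L ≈ 49.6 m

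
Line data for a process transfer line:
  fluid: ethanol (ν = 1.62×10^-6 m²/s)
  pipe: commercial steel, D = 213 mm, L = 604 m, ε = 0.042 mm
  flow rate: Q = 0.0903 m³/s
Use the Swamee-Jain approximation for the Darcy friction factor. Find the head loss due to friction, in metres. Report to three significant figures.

V = 4Q/(πD²) = 4·0.0903/(π·0.213²) = 2.534 m/s
Re = VD/ν = 2.534·0.213/1.62×10^-6 = 3.33×10^5 → turbulent
ε/D = 0.042/213 = 1.97×10^-4
Swamee-Jain: f = 0.01610
h_f = f(L/D)V²/(2g) = 0.01610·(604/0.213)·2.534²/(2·9.81) = 14.95 m

h_f ≈ 14.9 m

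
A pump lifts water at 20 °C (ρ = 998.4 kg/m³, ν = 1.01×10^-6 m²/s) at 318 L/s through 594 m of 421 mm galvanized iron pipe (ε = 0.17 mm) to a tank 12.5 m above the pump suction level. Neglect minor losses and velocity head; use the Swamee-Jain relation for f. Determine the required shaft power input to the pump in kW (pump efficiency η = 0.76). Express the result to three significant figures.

V = 4Q/(πD²) = 2.284 m/s; Re = 9.52×10^5; ε/D = 4.04×10^-4; f = 0.01664
h_f = f(L/D)V²/2g = 6.245 m
Total head H = z + h_f = 12.5 + 6.245 = 18.74 m
P_hyd = ρgQH = 998.4·9.81·0.318·18.74 = 58.38 kW
P_shaft = P_hyd/η = 58.38/0.76 = 76.82 kW

P_shaft ≈ 76.8 kW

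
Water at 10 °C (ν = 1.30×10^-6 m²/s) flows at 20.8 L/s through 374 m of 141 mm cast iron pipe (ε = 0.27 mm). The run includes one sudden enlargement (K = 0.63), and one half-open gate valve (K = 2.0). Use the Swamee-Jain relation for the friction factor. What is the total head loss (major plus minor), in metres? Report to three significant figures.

H_L ≈ 6.14 m

V = 4Q/(πD²) = 1.332 m/s; V²/2g = 0.09044 m
Re = 1.44×10^5, ε/D = 0.00191 → f = 0.02459 (Swamee-Jain)
Major: h_f = f(L/D)·V²/2g = 0.02459·2652·0.09044 = 5.899 m
Minor: ΣK = 2.63; h_m = ΣK·V²/2g = 0.2379 m
Total H_L = 5.899 + 0.2379 = 6.137 m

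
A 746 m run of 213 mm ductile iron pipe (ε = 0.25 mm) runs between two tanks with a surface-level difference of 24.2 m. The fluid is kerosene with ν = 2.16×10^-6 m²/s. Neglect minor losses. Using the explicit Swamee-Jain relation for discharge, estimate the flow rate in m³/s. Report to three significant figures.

Q ≈ 0.0896 m³/s

Swamee-Jain (Type II): Q = -0.965·√(gD⁵h_f/L)·ln[ε/(3.7D) + √(3.17ν²L/(gD³h_f))]
√(gD⁵h_f/L) = √(9.81·0.213⁵·24.2/746) = 0.01181
ε/(3.7D) = 3.17×10^-4; √(3.17ν²L/(gD³h_f)) = 6.93×10^-5
Q = -0.965·0.01181·ln(3.866×10^-4) = 0.08957 m³/s
Check: V = 2.51 m/s, Re = 2.48×10^5, f = 0.02162, h_f = 24.4 m ≈ 24.2 m ✓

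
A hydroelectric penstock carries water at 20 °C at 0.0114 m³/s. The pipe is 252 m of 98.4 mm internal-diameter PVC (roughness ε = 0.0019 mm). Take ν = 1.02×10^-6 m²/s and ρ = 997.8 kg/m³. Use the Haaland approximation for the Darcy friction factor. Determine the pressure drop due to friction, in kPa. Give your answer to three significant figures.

Δp ≈ 47.7 kPa

V = 4Q/(πD²) = 4·0.0114/(π·0.0984²) = 1.499 m/s
Re = VD/ν = 1.499·0.0984/1.02×10^-6 = 1.45×10^5 → turbulent
ε/D = 0.0019/98.4 = 1.93×10^-5
Haaland: f = 0.01662
h_f = f(L/D)V²/(2g) = 0.01662·(252/0.0984)·1.499²/(2·9.81) = 4.876 m
Δp = ρg·h_f = 997.8·9.81·4.876 = 47.73 kPa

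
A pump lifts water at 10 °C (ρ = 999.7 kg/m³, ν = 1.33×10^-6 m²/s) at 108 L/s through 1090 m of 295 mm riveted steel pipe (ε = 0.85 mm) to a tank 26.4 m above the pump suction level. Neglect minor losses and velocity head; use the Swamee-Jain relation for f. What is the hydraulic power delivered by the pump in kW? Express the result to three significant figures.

P_hyd ≈ 41.1 kW

V = 4Q/(πD²) = 1.580 m/s; Re = 3.50×10^5; ε/D = 0.00288; f = 0.02640
h_f = f(L/D)V²/2g = 12.42 m
Total head H = z + h_f = 26.4 + 12.42 = 38.82 m
P_hyd = ρgQH = 999.7·9.81·0.108·38.82 = 41.11 kW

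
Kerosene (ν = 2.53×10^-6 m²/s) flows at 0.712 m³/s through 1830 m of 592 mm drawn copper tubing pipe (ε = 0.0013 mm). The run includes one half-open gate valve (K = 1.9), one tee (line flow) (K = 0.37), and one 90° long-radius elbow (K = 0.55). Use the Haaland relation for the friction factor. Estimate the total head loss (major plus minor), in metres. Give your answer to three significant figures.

H_L ≈ 14.3 m

V = 4Q/(πD²) = 2.587 m/s; V²/2g = 0.3410 m
Re = 6.05×10^5, ε/D = 2.20×10^-6 → f = 0.01266 (Haaland)
Major: h_f = f(L/D)·V²/2g = 0.01266·3091·0.3410 = 13.34 m
Minor: ΣK = 2.82; h_m = ΣK·V²/2g = 0.9617 m
Total H_L = 13.34 + 0.9617 = 14.30 m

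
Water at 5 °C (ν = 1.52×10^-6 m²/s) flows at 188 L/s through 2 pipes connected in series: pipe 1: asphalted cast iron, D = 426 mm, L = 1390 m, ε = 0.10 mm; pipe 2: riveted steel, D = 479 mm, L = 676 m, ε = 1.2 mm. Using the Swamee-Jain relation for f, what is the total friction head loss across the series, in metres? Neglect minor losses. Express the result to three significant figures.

H ≈ 6.70 m

Pipe 1: V = 1.319 m/s, Re = 3.70×10^5, ε/D = 2.35×10^-4, f = 0.01624, h_1 = f(L/D)V²/2g = 4.700 m
Pipe 2: V = 1.043 m/s, Re = 3.29×10^5, ε/D = 0.00251, f = 0.02550, h_2 = f(L/D)V²/2g = 1.996 m
Series → Q common, losses add: H = Σh = 6.696 m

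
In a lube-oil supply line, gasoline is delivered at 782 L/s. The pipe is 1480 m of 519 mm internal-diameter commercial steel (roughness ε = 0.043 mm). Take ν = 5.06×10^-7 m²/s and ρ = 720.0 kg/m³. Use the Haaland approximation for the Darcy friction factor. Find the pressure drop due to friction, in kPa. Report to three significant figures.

Δp ≈ 169 kPa

V = 4Q/(πD²) = 4·0.782/(π·0.519²) = 3.696 m/s
Re = VD/ν = 3.696·0.519/5.06×10^-7 = 3.79×10^6 → turbulent
ε/D = 0.043/519 = 8.29×10^-5
Haaland: f = 0.01206
h_f = f(L/D)V²/(2g) = 0.01206·(1480/0.519)·3.696²/(2·9.81) = 23.94 m
Δp = ρg·h_f = 720.0·9.81·23.94 = 169.1 kPa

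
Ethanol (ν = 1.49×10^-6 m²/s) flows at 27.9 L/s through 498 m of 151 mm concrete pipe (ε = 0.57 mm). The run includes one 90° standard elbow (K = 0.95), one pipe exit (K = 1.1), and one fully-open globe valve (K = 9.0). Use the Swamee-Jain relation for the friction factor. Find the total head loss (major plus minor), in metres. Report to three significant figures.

V = 4Q/(πD²) = 1.558 m/s; V²/2g = 0.1237 m
Re = 1.58×10^5, ε/D = 0.00377 → f = 0.02887 (Swamee-Jain)
Major: h_f = f(L/D)·V²/2g = 0.02887·3298·0.1237 = 11.78 m
Minor: ΣK = 11.1; h_m = ΣK·V²/2g = 1.367 m
Total H_L = 11.78 + 1.367 = 13.14 m

H_L ≈ 13.1 m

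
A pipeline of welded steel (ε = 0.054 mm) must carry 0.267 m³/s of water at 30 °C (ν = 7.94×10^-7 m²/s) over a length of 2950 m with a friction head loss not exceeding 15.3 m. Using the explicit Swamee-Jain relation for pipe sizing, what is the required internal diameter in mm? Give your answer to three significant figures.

Swamee-Jain (Type III): D = 0.66·[ε^1.25·(LQ²/(gh_f))^4.75 + ν·Q^9.4·(L/(gh_f))^5.2]^0.04
LQ²/(gh_f) = 1.401; L/(gh_f) = 19.65
Term 1 = ε^1.25·(…)^4.75 = 2.30×10^-5; Term 2 = ν·Q^9.4·(…)^5.2 = 1.72×10^-5
D = 0.66·(2.30×10^-5 + 1.72×10^-5)^0.04 = 0.4402 m = 440 mm
Check: V = 1.75 m/s, Re = 9.73×10^5, f = 0.01386, h_f = 14.6 m ≈ 15.3 m ✓

D ≈ 440 mm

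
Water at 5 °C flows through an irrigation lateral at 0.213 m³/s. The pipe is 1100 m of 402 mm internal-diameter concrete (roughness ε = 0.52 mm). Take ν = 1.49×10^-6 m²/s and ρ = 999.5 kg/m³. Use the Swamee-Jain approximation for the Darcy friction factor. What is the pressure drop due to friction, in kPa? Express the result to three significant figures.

Δp ≈ 83.2 kPa

V = 4Q/(πD²) = 4·0.213/(π·0.402²) = 1.678 m/s
Re = VD/ν = 1.678·0.402/1.49×10^-6 = 4.53×10^5 → turbulent
ε/D = 0.52/402 = 0.00129
Swamee-Jain: f = 0.02160
h_f = f(L/D)V²/(2g) = 0.02160·(1100/0.402)·1.678²/(2·9.81) = 8.484 m
Δp = ρg·h_f = 999.5·9.81·8.484 = 83.19 kPa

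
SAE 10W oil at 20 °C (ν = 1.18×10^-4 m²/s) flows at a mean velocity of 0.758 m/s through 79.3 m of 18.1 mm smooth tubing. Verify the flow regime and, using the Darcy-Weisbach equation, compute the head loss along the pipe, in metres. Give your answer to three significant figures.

h_f ≈ 70.6 m

Re = VD/ν = 0.758·0.01810/1.18×10^-4 = 116 → laminar (Re < 2300)
f = 64/Re = 0.5504
h_f = f(L/D)V²/(2g) = 0.5504·(79.3/0.01810)·0.758²/(2·9.81) = 70.62 m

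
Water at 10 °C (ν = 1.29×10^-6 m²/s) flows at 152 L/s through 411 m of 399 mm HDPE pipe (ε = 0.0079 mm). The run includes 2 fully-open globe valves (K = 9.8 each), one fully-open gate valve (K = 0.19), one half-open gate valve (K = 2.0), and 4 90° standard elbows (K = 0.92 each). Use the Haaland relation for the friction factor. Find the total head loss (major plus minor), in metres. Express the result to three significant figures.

H_L ≈ 3.00 m

V = 4Q/(πD²) = 1.216 m/s; V²/2g = 0.07532 m
Re = 3.76×10^5, ε/D = 1.98×10^-5 → f = 0.01395 (Haaland)
Major: h_f = f(L/D)·V²/2g = 0.01395·1030·0.07532 = 1.082 m
Minor: ΣK = 25.5; h_m = ΣK·V²/2g = 1.918 m
Total H_L = 1.082 + 1.918 = 3.001 m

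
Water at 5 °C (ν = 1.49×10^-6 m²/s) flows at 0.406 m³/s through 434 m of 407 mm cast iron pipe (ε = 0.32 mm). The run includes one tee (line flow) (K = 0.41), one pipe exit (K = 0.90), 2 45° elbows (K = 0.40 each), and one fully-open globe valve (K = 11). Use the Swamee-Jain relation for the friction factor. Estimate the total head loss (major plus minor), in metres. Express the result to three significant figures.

H_L ≈ 16.6 m

V = 4Q/(πD²) = 3.121 m/s; V²/2g = 0.4964 m
Re = 8.52×10^5, ε/D = 7.86×10^-4 → f = 0.01906 (Swamee-Jain)
Major: h_f = f(L/D)·V²/2g = 0.01906·1066·0.4964 = 10.09 m
Minor: ΣK = 13.1; h_m = ΣK·V²/2g = 6.507 m
Total H_L = 10.09 + 6.507 = 16.59 m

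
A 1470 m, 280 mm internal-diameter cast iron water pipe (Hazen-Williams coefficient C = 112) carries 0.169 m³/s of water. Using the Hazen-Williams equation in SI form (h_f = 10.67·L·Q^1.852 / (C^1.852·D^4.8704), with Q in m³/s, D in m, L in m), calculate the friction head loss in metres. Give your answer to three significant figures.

h_f ≈ 46.0 m

h_f = 10.67·1470·0.169^1.852 / (112^1.852·0.280^4.8704) = 46.02 m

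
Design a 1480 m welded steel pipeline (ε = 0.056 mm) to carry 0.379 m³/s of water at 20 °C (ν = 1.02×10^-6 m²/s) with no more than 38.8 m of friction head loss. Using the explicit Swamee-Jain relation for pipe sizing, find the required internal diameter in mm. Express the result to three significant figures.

D ≈ 367 mm

Swamee-Jain (Type III): D = 0.66·[ε^1.25·(LQ²/(gh_f))^4.75 + ν·Q^9.4·(L/(gh_f))^5.2]^0.04
LQ²/(gh_f) = 0.5585; L/(gh_f) = 3.888
Term 1 = ε^1.25·(…)^4.75 = 3.05×10^-7; Term 2 = ν·Q^9.4·(…)^5.2 = 1.30×10^-7
D = 0.66·(3.05×10^-7 + 1.30×10^-7)^0.04 = 0.3673 m = 367 mm
Check: V = 3.58 m/s, Re = 1.29×10^6, f = 0.01400, h_f = 36.8 m ≈ 38.8 m ✓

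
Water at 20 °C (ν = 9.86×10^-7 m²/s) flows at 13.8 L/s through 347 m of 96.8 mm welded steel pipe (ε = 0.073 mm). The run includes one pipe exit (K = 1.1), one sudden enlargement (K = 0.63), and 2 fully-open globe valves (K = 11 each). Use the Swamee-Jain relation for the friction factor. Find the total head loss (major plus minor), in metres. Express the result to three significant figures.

H_L ≈ 17.3 m

V = 4Q/(πD²) = 1.875 m/s; V²/2g = 0.1792 m
Re = 1.84×10^5, ε/D = 7.54×10^-4 → f = 0.02029 (Swamee-Jain)
Major: h_f = f(L/D)·V²/2g = 0.02029·3585·0.1792 = 13.03 m
Minor: ΣK = 23.7; h_m = ΣK·V²/2g = 4.253 m
Total H_L = 13.03 + 4.253 = 17.28 m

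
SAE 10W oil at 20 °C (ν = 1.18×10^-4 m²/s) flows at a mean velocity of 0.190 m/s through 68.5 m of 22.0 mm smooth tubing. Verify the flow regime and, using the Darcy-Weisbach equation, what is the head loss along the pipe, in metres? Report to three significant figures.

h_f ≈ 10.4 m

Re = VD/ν = 0.190·0.02200/1.18×10^-4 = 35.4 → laminar (Re < 2300)
f = 64/Re = 1.807
h_f = f(L/D)V²/(2g) = 1.807·(68.5/0.02200)·0.190²/(2·9.81) = 10.35 m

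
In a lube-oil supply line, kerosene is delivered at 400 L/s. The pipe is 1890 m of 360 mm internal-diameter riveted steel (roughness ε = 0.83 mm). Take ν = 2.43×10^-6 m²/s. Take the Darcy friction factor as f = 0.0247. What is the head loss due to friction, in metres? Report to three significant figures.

V = 4Q/(πD²) = 4·0.400/(π·0.360²) = 3.930 m/s
h_f = f(L/D)V²/(2g) = 0.02470·(1890/0.360)·3.930²/(2·9.81) = 102.1 m

h_f ≈ 102 m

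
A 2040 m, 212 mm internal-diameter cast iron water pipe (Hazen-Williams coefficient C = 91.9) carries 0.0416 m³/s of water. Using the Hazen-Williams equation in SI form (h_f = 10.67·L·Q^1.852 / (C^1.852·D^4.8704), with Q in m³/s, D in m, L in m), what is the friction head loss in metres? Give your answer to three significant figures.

h_f = 10.67·2040·0.0416^1.852 / (91.9^1.852·0.212^4.8704) = 26.63 m

h_f ≈ 26.6 m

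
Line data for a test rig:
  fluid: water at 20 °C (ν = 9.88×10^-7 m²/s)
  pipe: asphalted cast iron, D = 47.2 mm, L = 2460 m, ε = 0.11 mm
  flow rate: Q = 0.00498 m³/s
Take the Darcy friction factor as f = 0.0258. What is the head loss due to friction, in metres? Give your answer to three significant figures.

h_f ≈ 555 m

V = 4Q/(πD²) = 4·0.00498/(π·0.0472²) = 2.846 m/s
h_f = f(L/D)V²/(2g) = 0.02580·(2460/0.0472)·2.846²/(2·9.81) = 555.2 m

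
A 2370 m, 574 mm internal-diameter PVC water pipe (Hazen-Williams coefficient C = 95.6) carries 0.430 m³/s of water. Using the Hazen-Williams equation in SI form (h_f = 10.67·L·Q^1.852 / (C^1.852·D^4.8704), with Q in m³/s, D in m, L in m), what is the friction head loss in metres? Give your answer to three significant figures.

h_f ≈ 17.0 m

h_f = 10.67·2370·0.430^1.852 / (95.6^1.852·0.574^4.8704) = 17.00 m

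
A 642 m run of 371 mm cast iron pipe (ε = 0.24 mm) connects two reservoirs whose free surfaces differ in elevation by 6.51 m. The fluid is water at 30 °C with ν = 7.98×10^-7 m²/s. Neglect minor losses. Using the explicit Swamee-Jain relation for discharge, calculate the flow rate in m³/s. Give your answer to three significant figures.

Q ≈ 0.218 m³/s

Swamee-Jain (Type II): Q = -0.965·√(gD⁵h_f/L)·ln[ε/(3.7D) + √(3.17ν²L/(gD³h_f))]
√(gD⁵h_f/L) = √(9.81·0.371⁵·6.51/642) = 0.02644
ε/(3.7D) = 1.75×10^-4; √(3.17ν²L/(gD³h_f)) = 1.99×10^-5
Q = -0.965·0.02644·ln(1.948×10^-4) = 0.2180 m³/s
Check: V = 2.02 m/s, Re = 9.38×10^5, f = 0.01825, h_f = 6.55 m ≈ 6.51 m ✓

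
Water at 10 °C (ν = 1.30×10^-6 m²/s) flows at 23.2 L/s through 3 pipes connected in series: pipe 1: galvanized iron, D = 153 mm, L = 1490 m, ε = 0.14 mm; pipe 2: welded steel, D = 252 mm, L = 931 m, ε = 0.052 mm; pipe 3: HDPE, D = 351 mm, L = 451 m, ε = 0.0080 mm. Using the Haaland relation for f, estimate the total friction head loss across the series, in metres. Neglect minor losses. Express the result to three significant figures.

Pipe 1: V = 1.262 m/s, Re = 1.49×10^5, ε/D = 9.15×10^-4, f = 0.02097, h_1 = f(L/D)V²/2g = 16.57 m
Pipe 2: V = 0.4652 m/s, Re = 9.02×10^4, ε/D = 2.06×10^-4, f = 0.01910, h_2 = f(L/D)V²/2g = 0.7781 m
Pipe 3: V = 0.2398 m/s, Re = 6.47×10^4, ε/D = 2.28×10^-5, f = 0.01963, h_3 = f(L/D)V²/2g = 0.07389 m
Series → Q common, losses add: H = Σh = 17.42 m

H ≈ 17.4 m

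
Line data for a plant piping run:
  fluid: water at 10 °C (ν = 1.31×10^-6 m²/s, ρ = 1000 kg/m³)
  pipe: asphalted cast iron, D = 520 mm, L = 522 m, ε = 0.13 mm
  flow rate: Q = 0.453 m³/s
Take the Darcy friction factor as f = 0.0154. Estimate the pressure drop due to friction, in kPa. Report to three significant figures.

V = 4Q/(πD²) = 4·0.453/(π·0.520²) = 2.133 m/s
h_f = f(L/D)V²/(2g) = 0.01540·(522/0.520)·2.133²/(2·9.81) = 3.585 m
Δp = ρg·h_f = 1000·9.81·3.585 = 35.17 kPa

Δp ≈ 35.2 kPa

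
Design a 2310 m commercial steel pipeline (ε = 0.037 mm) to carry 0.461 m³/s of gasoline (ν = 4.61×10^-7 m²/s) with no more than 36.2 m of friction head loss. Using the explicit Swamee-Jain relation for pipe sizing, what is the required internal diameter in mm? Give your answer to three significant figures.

D ≈ 427 mm

Swamee-Jain (Type III): D = 0.66·[ε^1.25·(LQ²/(gh_f))^4.75 + ν·Q^9.4·(L/(gh_f))^5.2]^0.04
LQ²/(gh_f) = 1.382; L/(gh_f) = 6.505
Term 1 = ε^1.25·(…)^4.75 = 1.34×10^-5; Term 2 = ν·Q^9.4·(…)^5.2 = 5.39×10^-6
D = 0.66·(1.34×10^-5 + 5.39×10^-6)^0.04 = 0.4271 m = 427 mm
Check: V = 3.22 m/s, Re = 2.98×10^6, f = 0.01237, h_f = 35.3 m ≈ 36.2 m ✓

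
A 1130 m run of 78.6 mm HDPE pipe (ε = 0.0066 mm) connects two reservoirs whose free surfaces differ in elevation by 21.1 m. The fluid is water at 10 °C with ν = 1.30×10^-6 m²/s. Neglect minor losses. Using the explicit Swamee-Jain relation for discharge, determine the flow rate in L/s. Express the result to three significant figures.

Q ≈ 5.88 L/s

Swamee-Jain (Type II): Q = -0.965·√(gD⁵h_f/L)·ln[ε/(3.7D) + √(3.17ν²L/(gD³h_f))]
√(gD⁵h_f/L) = √(9.81·0.0786⁵·21.1/1130) = 7.413×10^-4
ε/(3.7D) = 2.27×10^-5; √(3.17ν²L/(gD³h_f)) = 2.45×10^-4
Q = -0.965·7.413×10^-4·ln(2.681×10^-4) = 0.005883 m³/s
Check: V = 1.21 m/s, Re = 7.33×10^4, f = 0.01950, h_f = 21.0 m ≈ 21.1 m ✓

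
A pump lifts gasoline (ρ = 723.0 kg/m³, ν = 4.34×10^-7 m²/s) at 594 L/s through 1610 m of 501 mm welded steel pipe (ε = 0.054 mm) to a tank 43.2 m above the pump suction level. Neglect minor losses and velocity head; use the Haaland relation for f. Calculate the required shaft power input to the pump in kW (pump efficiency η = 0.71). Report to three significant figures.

P_shaft ≈ 367 kW

V = 4Q/(πD²) = 3.013 m/s; Re = 3.48×10^6; ε/D = 1.08×10^-4; f = 0.01260
h_f = f(L/D)V²/2g = 18.73 m
Total head H = z + h_f = 43.2 + 18.73 = 61.93 m
P_hyd = ρgQH = 723.0·9.81·0.594·61.93 = 260.9 kW
P_shaft = P_hyd/η = 260.9/0.71 = 367.5 kW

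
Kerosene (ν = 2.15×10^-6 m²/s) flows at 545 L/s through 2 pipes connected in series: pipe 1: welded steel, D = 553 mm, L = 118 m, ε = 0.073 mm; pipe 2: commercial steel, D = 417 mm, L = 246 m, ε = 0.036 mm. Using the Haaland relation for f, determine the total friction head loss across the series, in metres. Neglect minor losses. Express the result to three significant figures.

H ≈ 7.24 m

Pipe 1: V = 2.269 m/s, Re = 5.84×10^5, ε/D = 1.32×10^-4, f = 0.01439, h_1 = f(L/D)V²/2g = 0.8059 m
Pipe 2: V = 3.991 m/s, Re = 7.74×10^5, ε/D = 8.63×10^-5, f = 0.01344, h_2 = f(L/D)V²/2g = 6.435 m
Series → Q common, losses add: H = Σh = 7.241 m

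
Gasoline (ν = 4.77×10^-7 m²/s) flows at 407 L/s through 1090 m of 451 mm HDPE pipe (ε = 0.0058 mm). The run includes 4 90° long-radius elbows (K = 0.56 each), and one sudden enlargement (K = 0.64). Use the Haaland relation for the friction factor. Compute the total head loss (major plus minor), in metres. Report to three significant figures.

H_L ≈ 9.33 m

V = 4Q/(πD²) = 2.548 m/s; V²/2g = 0.3308 m
Re = 2.41×10^6, ε/D = 1.29×10^-5 → f = 0.01048 (Haaland)
Major: h_f = f(L/D)·V²/2g = 0.01048·2417·0.3308 = 8.377 m
Minor: ΣK = 2.88; h_m = ΣK·V²/2g = 0.9528 m
Total H_L = 8.377 + 0.9528 = 9.330 m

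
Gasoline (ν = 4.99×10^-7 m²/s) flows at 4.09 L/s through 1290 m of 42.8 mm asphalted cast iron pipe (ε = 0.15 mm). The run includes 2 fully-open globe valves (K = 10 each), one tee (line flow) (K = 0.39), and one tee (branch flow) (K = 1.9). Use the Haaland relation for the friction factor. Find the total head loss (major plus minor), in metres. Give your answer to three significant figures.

H_L ≈ 355 m

V = 4Q/(πD²) = 2.843 m/s; V²/2g = 0.4119 m
Re = 2.44×10^5, ε/D = 0.00350 → f = 0.02785 (Haaland)
Major: h_f = f(L/D)·V²/2g = 0.02785·30140·0.4119 = 345.7 m
Minor: ΣK = 22.3; h_m = ΣK·V²/2g = 9.181 m
Total H_L = 345.7 + 9.181 = 354.9 m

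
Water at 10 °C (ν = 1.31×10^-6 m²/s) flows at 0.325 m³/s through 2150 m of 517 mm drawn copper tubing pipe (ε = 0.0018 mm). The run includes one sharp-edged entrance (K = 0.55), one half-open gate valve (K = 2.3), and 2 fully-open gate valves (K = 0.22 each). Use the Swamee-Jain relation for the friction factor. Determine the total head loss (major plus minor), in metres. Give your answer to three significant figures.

H_L ≈ 6.85 m

V = 4Q/(πD²) = 1.548 m/s; V²/2g = 0.1222 m
Re = 6.11×10^5, ε/D = 3.48×10^-6 → f = 0.01270 (Swamee-Jain)
Major: h_f = f(L/D)·V²/2g = 0.01270·4159·0.1222 = 6.451 m
Minor: ΣK = 3.29; h_m = ΣK·V²/2g = 0.4019 m
Total H_L = 6.451 + 0.4019 = 6.852 m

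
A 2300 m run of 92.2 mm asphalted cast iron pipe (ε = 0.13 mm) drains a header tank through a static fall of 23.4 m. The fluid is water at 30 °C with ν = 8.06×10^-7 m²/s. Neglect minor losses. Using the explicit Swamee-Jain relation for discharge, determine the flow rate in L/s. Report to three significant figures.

Swamee-Jain (Type II): Q = -0.965·√(gD⁵h_f/L)·ln[ε/(3.7D) + √(3.17ν²L/(gD³h_f))]
√(gD⁵h_f/L) = √(9.81·0.0922⁵·23.4/2300) = 8.155×10^-4
ε/(3.7D) = 3.81×10^-4; √(3.17ν²L/(gD³h_f)) = 1.62×10^-4
Q = -0.965·8.155×10^-4·ln(5.433×10^-4) = 0.005916 m³/s
Check: V = 0.886 m/s, Re = 1.01×10^5, f = 0.02365, h_f = 23.6 m ≈ 23.4 m ✓

Q ≈ 5.92 L/s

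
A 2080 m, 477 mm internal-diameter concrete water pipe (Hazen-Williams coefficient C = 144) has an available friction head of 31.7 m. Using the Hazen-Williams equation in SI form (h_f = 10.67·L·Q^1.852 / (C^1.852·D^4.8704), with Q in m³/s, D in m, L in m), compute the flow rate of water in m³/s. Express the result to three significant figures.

Q ≈ 0.598 m³/s

Rearranging: Q = [h_f·C^1.852·D^4.8704 / (10.67·L)]^(1/1.852)
Q = [31.7·144^1.852·0.477^4.8704 / (10.67·2080)]^0.540 = 0.5979 m³/s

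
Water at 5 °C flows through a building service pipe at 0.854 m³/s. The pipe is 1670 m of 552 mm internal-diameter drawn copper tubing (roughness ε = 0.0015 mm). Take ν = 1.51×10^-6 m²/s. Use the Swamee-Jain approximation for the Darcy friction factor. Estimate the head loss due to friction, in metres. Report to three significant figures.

V = 4Q/(πD²) = 4·0.854/(π·0.552²) = 3.569 m/s
Re = VD/ν = 3.569·0.552/1.51×10^-6 = 1.30×10^6 → turbulent
ε/D = 0.0015/552 = 2.72×10^-6
Swamee-Jain: f = 0.01119
h_f = f(L/D)V²/(2g) = 0.01119·(1670/0.552)·3.569²/(2·9.81) = 21.96 m

h_f ≈ 22.0 m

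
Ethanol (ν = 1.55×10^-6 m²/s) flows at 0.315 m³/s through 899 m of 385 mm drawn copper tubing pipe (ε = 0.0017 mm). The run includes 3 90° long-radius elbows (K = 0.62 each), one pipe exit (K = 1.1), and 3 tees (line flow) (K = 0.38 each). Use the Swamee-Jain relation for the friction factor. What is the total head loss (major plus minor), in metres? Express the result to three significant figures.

H_L ≈ 12.4 m

V = 4Q/(πD²) = 2.706 m/s; V²/2g = 0.3732 m
Re = 6.72×10^5, ε/D = 4.42×10^-6 → f = 0.01251 (Swamee-Jain)
Major: h_f = f(L/D)·V²/2g = 0.01251·2335·0.3732 = 10.90 m
Minor: ΣK = 4.10; h_m = ΣK·V²/2g = 1.530 m
Total H_L = 10.90 + 1.530 = 12.43 m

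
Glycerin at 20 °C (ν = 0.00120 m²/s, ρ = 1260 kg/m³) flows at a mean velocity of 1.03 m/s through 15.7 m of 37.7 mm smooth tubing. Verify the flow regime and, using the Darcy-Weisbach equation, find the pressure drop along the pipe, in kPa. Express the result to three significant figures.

Δp ≈ 550 kPa

Re = VD/ν = 1.03·0.03770/0.00120 = 32.4 → laminar (Re < 2300)
f = 64/Re = 1.978
h_f = f(L/D)V²/(2g) = 1.978·(15.7/0.03770)·1.03²/(2·9.81) = 44.54 m
Δp = ρg·h_f = 1260·9.81·44.54 = 550.5 kPa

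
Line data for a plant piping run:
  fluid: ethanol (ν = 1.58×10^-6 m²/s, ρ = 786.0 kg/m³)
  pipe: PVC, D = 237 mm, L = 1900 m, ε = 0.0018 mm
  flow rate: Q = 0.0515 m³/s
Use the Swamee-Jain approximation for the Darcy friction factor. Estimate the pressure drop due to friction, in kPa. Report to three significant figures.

V = 4Q/(πD²) = 4·0.0515/(π·0.237²) = 1.167 m/s
Re = VD/ν = 1.167·0.237/1.58×10^-6 = 1.75×10^5 → turbulent
ε/D = 0.0018/237 = 7.59×10^-6
Swamee-Jain: f = 0.01601
h_f = f(L/D)V²/(2g) = 0.01601·(1900/0.237)·1.167²/(2·9.81) = 8.914 m
Δp = ρg·h_f = 786.0·9.81·8.914 = 68.73 kPa

Δp ≈ 68.7 kPa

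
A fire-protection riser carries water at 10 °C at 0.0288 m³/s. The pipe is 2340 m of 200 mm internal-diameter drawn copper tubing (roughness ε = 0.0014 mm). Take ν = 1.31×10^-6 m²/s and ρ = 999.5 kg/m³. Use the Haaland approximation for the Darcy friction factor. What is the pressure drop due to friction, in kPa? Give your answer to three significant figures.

Δp ≈ 81.9 kPa

V = 4Q/(πD²) = 4·0.0288/(π·0.200²) = 0.9167 m/s
Re = VD/ν = 0.9167·0.200/1.31×10^-6 = 1.40×10^5 → turbulent
ε/D = 0.0014/200 = 7.00×10^-6
Haaland: f = 0.01667
h_f = f(L/D)V²/(2g) = 0.01667·(2340/0.200)·0.9167²/(2·9.81) = 8.353 m
Δp = ρg·h_f = 999.5·9.81·8.353 = 81.90 kPa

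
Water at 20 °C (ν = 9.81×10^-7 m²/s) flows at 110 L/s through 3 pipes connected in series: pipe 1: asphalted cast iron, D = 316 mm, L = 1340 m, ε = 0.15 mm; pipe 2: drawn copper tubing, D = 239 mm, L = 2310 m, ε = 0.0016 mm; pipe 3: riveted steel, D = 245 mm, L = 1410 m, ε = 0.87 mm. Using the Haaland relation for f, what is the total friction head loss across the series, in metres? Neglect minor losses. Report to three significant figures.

H ≈ 89.4 m

Pipe 1: V = 1.403 m/s, Re = 4.52×10^5, ε/D = 4.75×10^-4, f = 0.01750, h_1 = f(L/D)V²/2g = 7.441 m
Pipe 2: V = 2.452 m/s, Re = 5.97×10^5, ε/D = 6.69×10^-6, f = 0.01274, h_2 = f(L/D)V²/2g = 37.73 m
Pipe 3: V = 2.333 m/s, Re = 5.83×10^5, ε/D = 0.00355, f = 0.02769, h_3 = f(L/D)V²/2g = 44.22 m
Series → Q common, losses add: H = Σh = 89.40 m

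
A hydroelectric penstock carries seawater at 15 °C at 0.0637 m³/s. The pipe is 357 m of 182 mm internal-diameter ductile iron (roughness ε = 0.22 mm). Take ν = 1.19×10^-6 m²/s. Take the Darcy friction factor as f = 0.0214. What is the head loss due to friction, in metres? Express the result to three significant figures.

h_f ≈ 12.8 m

V = 4Q/(πD²) = 4·0.0637/(π·0.182²) = 2.449 m/s
h_f = f(L/D)V²/(2g) = 0.02140·(357/0.182)·2.449²/(2·9.81) = 12.83 m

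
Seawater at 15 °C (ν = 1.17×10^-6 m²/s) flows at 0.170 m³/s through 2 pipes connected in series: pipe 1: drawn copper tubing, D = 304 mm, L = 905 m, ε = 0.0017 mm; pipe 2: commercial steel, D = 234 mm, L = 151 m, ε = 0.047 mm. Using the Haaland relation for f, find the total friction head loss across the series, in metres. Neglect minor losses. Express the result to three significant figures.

H ≈ 18.2 m

Pipe 1: V = 2.342 m/s, Re = 6.09×10^5, ε/D = 5.59×10^-6, f = 0.01269, h_1 = f(L/D)V²/2g = 10.56 m
Pipe 2: V = 3.953 m/s, Re = 7.91×10^5, ε/D = 2.01×10^-4, f = 0.01480, h_2 = f(L/D)V²/2g = 7.608 m
Series → Q common, losses add: H = Σh = 18.17 m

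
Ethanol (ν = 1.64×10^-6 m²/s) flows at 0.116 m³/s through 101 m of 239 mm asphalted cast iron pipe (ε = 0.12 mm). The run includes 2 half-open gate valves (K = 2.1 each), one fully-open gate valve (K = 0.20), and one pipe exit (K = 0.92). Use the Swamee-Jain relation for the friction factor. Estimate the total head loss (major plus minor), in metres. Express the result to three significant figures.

H_L ≈ 4.41 m

V = 4Q/(πD²) = 2.586 m/s; V²/2g = 0.3408 m
Re = 3.77×10^5, ε/D = 5.02×10^-4 → f = 0.01807 (Swamee-Jain)
Major: h_f = f(L/D)·V²/2g = 0.01807·422.6·0.3408 = 2.602 m
Minor: ΣK = 5.32; h_m = ΣK·V²/2g = 1.813 m
Total H_L = 2.602 + 1.813 = 4.415 m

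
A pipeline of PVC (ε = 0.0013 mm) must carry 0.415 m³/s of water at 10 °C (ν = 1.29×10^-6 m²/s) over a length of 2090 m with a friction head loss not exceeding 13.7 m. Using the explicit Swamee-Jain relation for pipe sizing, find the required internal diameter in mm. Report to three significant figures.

Swamee-Jain (Type III): D = 0.66·[ε^1.25·(LQ²/(gh_f))^4.75 + ν·Q^9.4·(L/(gh_f))^5.2]^0.04
LQ²/(gh_f) = 2.678; L/(gh_f) = 15.55
Term 1 = ε^1.25·(…)^4.75 = 4.73×10^-6; Term 2 = ν·Q^9.4·(…)^5.2 = 5.22×10^-4
D = 0.66·(4.73×10^-6 + 5.22×10^-4)^0.04 = 0.4880 m = 488 mm
Check: V = 2.22 m/s, Re = 8.39×10^5, f = 0.01202, h_f = 12.9 m ≈ 13.7 m ✓

D ≈ 488 mm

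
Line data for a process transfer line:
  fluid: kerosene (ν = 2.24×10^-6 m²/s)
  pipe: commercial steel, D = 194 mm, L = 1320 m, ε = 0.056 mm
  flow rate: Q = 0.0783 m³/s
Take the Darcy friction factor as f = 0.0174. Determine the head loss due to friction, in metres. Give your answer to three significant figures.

V = 4Q/(πD²) = 4·0.0783/(π·0.194²) = 2.649 m/s
h_f = f(L/D)V²/(2g) = 0.01740·(1320/0.194)·2.649²/(2·9.81) = 42.34 m

h_f ≈ 42.3 m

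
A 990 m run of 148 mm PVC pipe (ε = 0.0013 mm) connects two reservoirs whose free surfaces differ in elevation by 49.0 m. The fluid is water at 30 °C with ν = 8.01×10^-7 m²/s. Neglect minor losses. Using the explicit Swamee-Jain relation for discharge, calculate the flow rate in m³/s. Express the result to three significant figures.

Q ≈ 0.0576 m³/s

Swamee-Jain (Type II): Q = -0.965·√(gD⁵h_f/L)·ln[ε/(3.7D) + √(3.17ν²L/(gD³h_f))]
√(gD⁵h_f/L) = √(9.81·0.148⁵·49.0/990) = 0.005872
ε/(3.7D) = 2.37×10^-6; √(3.17ν²L/(gD³h_f)) = 3.59×10^-5
Q = -0.965·0.005872·ln(3.832×10^-5) = 0.05762 m³/s
Check: V = 3.35 m/s, Re = 6.19×10^5, f = 0.01277, h_f = 48.8 m ≈ 49.0 m ✓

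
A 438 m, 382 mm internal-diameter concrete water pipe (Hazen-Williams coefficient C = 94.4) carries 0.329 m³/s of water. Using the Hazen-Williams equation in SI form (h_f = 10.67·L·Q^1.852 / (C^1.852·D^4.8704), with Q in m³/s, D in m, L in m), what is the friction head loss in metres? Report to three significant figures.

h_f = 10.67·438·0.329^1.852 / (94.4^1.852·0.382^4.8704) = 14.23 m

h_f ≈ 14.2 m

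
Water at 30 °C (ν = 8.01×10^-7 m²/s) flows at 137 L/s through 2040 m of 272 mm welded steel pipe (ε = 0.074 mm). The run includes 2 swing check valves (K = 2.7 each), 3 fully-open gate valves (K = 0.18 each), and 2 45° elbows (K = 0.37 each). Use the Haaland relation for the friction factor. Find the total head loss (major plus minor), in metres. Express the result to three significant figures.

V = 4Q/(πD²) = 2.358 m/s; V²/2g = 0.2833 m
Re = 8.01×10^5, ε/D = 2.72×10^-4 → f = 0.01549 (Haaland)
Major: h_f = f(L/D)·V²/2g = 0.01549·7500·0.2833 = 32.93 m
Minor: ΣK = 6.68; h_m = ΣK·V²/2g = 1.893 m
Total H_L = 32.93 + 1.893 = 34.82 m

H_L ≈ 34.8 m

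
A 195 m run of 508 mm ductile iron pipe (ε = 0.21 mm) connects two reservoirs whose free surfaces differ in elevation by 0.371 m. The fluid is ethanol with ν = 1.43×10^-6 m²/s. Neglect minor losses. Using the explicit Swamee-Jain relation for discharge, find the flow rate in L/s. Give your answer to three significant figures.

Swamee-Jain (Type II): Q = -0.965·√(gD⁵h_f/L)·ln[ε/(3.7D) + √(3.17ν²L/(gD³h_f))]
√(gD⁵h_f/L) = √(9.81·0.508⁵·0.371/195) = 0.02513
ε/(3.7D) = 1.12×10^-4; √(3.17ν²L/(gD³h_f)) = 5.15×10^-5
Q = -0.965·0.02513·ln(1.632×10^-4) = 0.2115 m³/s
Check: V = 1.04 m/s, Re = 3.71×10^5, f = 0.01754, h_f = 0.373 m ≈ 0.371 m ✓

Q ≈ 211 L/s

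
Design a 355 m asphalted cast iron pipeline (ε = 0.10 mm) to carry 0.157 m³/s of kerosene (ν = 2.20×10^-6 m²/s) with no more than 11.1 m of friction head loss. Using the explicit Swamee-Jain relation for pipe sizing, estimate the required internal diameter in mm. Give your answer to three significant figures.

Swamee-Jain (Type III): D = 0.66·[ε^1.25·(LQ²/(gh_f))^4.75 + ν·Q^9.4·(L/(gh_f))^5.2]^0.04
LQ²/(gh_f) = 0.08036; L/(gh_f) = 3.260
Term 1 = ε^1.25·(…)^4.75 = 6.29×10^-11; Term 2 = ν·Q^9.4·(…)^5.2 = 2.84×10^-11
D = 0.66·(6.29×10^-11 + 2.84×10^-11)^0.04 = 0.2618 m = 262 mm
Check: V = 2.92 m/s, Re = 3.47×10^5, f = 0.01741, h_f = 10.2 m ≈ 11.1 m ✓

D ≈ 262 mm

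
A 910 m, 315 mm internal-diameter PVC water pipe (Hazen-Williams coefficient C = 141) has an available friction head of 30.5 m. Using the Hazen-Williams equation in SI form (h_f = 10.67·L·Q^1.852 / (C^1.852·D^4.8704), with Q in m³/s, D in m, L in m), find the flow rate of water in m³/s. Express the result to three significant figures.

Q ≈ 0.301 m³/s

Rearranging: Q = [h_f·C^1.852·D^4.8704 / (10.67·L)]^(1/1.852)
Q = [30.5·141^1.852·0.315^4.8704 / (10.67·910)]^0.540 = 0.3009 m³/s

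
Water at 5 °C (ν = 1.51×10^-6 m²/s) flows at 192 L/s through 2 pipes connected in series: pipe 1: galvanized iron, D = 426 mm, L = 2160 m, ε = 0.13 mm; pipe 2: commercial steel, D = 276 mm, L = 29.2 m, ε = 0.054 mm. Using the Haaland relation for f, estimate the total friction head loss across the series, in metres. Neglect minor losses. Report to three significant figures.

H ≈ 8.58 m

Pipe 1: V = 1.347 m/s, Re = 3.80×10^5, ε/D = 3.05×10^-4, f = 0.01651, h_1 = f(L/D)V²/2g = 7.743 m
Pipe 2: V = 3.209 m/s, Re = 5.87×10^5, ε/D = 1.96×10^-4, f = 0.01506, h_2 = f(L/D)V²/2g = 0.8361 m
Series → Q common, losses add: H = Σh = 8.579 m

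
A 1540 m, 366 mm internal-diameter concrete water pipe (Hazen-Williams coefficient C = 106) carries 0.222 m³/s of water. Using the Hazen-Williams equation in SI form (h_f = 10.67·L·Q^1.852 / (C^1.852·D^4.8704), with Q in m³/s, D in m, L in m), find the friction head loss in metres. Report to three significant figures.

h_f = 10.67·1540·0.222^1.852 / (106^1.852·0.366^4.8704) = 24.00 m

h_f ≈ 24.0 m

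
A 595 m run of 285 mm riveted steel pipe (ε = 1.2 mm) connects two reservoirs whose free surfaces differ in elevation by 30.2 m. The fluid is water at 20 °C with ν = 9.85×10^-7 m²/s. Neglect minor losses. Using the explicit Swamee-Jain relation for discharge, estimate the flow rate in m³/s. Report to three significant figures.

Swamee-Jain (Type II): Q = -0.965·√(gD⁵h_f/L)·ln[ε/(3.7D) + √(3.17ν²L/(gD³h_f))]
√(gD⁵h_f/L) = √(9.81·0.285⁵·30.2/595) = 0.03060
ε/(3.7D) = 0.00114; √(3.17ν²L/(gD³h_f)) = 1.63×10^-5
Q = -0.965·0.03060·ln(0.001154) = 0.1997 m³/s
Check: V = 3.13 m/s, Re = 9.06×10^5, f = 0.02903, h_f = 30.3 m ≈ 30.2 m ✓

Q ≈ 0.200 m³/s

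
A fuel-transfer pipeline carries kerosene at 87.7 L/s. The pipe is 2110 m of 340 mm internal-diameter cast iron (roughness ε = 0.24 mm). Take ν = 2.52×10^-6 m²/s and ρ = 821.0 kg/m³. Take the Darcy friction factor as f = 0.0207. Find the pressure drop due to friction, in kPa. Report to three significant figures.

V = 4Q/(πD²) = 4·0.0877/(π·0.340²) = 0.9659 m/s
h_f = f(L/D)V²/(2g) = 0.02070·(2110/0.340)·0.9659²/(2·9.81) = 6.109 m
Δp = ρg·h_f = 821.0·9.81·6.109 = 49.20 kPa

Δp ≈ 49.2 kPa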